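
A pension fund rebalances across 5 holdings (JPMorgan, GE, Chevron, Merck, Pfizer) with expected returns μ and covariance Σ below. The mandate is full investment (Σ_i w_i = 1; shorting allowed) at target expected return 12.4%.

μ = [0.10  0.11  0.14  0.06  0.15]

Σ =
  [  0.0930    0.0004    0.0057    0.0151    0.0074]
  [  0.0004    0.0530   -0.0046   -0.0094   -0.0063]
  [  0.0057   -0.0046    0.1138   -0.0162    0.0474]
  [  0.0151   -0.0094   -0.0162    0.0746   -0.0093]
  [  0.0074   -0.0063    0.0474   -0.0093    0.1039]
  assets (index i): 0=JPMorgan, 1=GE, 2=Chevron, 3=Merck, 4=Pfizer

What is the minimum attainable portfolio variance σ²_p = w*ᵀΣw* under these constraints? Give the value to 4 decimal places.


p=Σ⁻¹μ = [0.6876  2.5403  0.9819  1.3507  1.2217]
q=Σ⁻¹𝟙 = [6.5519  23.7304  8.5077  17.9539  8.3227]
a=μᵀp=0.749959  b=𝟙ᵀp=6.782241  c=𝟙ᵀq=65.066507  D=ac−b²=2.798420
λ₁=(c·0.124−b)/D = (65.066507·0.124−6.782241)/2.798420 = 0.459547
λ₂=(a−b·0.124)/D = (0.749959−6.782241·0.124)/2.798420 = -0.032532
w* = 0.459547·p + -0.032532·q:
  w_0 = 0.459547·0.6876 + -0.032532·6.5519 = 0.1029  (JPMorgan)
  w_1 = 0.459547·2.5403 + -0.032532·23.7304 = 0.3954  (GE)
  w_2 = 0.459547·0.9819 + -0.032532·8.5077 = 0.1744  (Chevron)
  w_3 = 0.459547·1.3507 + -0.032532·17.9539 = 0.0366  (Merck)
  w_4 = 0.459547·1.2217 + -0.032532·8.3227 = 0.2907  (Pfizer)
Σw_i=1.0000  μᵀw=0.1240
σ²=wᵀΣw=λ₁·μ_p+λ₂ = 0.459547·0.124 + -0.032532 = 0.024452 ≈ 0.0245

0.0245


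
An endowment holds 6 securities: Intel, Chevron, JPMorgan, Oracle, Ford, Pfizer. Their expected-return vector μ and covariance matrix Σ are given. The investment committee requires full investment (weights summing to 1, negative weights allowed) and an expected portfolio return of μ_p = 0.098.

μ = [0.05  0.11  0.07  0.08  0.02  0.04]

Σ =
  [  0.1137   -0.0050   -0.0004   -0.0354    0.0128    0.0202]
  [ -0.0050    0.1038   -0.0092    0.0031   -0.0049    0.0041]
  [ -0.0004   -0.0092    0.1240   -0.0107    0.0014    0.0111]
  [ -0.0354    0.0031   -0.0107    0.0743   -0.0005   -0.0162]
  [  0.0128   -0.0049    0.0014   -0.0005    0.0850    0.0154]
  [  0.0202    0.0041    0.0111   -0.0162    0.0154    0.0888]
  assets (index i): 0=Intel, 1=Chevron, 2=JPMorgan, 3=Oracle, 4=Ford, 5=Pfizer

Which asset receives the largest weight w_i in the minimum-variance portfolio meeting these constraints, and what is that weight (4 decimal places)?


Chevron (0.4214)

x=Σ⁻¹μ = [0.9330  1.1112  0.7588  1.6679  0.0871  0.3812]
y=Σ⁻¹𝟙 = [13.9097  10.5447  9.9762  23.1226  8.6028  9.0896]
a=μᵀx=0.372416  b=𝟙ᵀx=4.939182  c=𝟙ᵀy=75.245608  D=ac−b²=3.627166
λ₁=(c·0.098−b)/D = (75.245608·0.098−4.939182)/3.627166 = 0.671292
λ₂=(a−b·0.098)/D = (0.372416−4.939182·0.098)/3.627166 = -0.030774
w* = 0.671292·x + -0.030774·y:
  w_0 = 0.671292·0.9330 + -0.030774·13.9097 = 0.1983  (Intel)
  w_1 = 0.671292·1.1112 + -0.030774·10.5447 = 0.4214  (Chevron)
  w_2 = 0.671292·0.7588 + -0.030774·9.9762 = 0.2024  (JPMorgan)
  w_3 = 0.671292·1.6679 + -0.030774·23.1226 = 0.4080  (Oracle)
  w_4 = 0.671292·0.0871 + -0.030774·8.6028 = -0.2063  (Ford)
  w_5 = 0.671292·0.3812 + -0.030774·9.0896 = -0.0238  (Pfizer)
Σw_i=1.0000  μᵀw=0.0980
σ²=wᵀΣw=λ₁·μ_p+λ₂ = 0.671292·0.098 + -0.030774 = 0.035012 ≈ 0.0350


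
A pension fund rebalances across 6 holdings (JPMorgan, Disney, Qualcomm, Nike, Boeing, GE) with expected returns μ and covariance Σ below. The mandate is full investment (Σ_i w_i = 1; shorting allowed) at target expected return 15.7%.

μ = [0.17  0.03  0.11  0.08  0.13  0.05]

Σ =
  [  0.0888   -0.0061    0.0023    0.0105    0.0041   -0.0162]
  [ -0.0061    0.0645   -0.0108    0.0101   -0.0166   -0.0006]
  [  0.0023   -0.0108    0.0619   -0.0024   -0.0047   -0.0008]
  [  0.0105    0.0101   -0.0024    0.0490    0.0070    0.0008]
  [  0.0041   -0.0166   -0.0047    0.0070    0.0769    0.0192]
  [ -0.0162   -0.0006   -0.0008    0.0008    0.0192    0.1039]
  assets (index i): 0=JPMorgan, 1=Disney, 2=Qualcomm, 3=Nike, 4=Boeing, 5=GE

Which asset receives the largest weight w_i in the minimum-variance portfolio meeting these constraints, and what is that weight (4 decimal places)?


p=Σ⁻¹μ = [1.8562  1.3454  2.1181  0.7930  1.8266  0.4511]
q=Σ⁻¹𝟙 = [11.7301  22.2955  21.3435  12.0297  15.1920  8.8467]
a=μᵀp=0.912359  b=𝟙ᵀp=8.390423  c=𝟙ᵀq=91.437351  D=ac−b²=13.024448
λ₁=(c·0.157−b)/D = (91.437351·0.157−8.390423)/13.024448 = 0.458003
λ₂=(a−b·0.157)/D = (0.912359−8.390423·0.157)/13.024448 = -0.031091
w* = 0.458003·p + -0.031091·q:
  w_0 = 0.458003·1.8562 + -0.031091·11.7301 = 0.4854  (JPMorgan)
  w_1 = 0.458003·1.3454 + -0.031091·22.2955 = -0.0770  (Disney)
  w_2 = 0.458003·2.1181 + -0.031091·21.3435 = 0.3065  (Qualcomm)
  w_3 = 0.458003·0.7930 + -0.031091·12.0297 = -0.0108  (Nike)
  w_4 = 0.458003·1.8266 + -0.031091·15.1920 = 0.3643  (Boeing)
  w_5 = 0.458003·0.4511 + -0.031091·8.8467 = -0.0685  (GE)
Σw_i=1.0000  μᵀw=0.1570
σ²=wᵀΣw=λ₁·μ_p+λ₂ = 0.458003·0.157 + -0.031091 = 0.040816 ≈ 0.0408

JPMorgan (0.4854)


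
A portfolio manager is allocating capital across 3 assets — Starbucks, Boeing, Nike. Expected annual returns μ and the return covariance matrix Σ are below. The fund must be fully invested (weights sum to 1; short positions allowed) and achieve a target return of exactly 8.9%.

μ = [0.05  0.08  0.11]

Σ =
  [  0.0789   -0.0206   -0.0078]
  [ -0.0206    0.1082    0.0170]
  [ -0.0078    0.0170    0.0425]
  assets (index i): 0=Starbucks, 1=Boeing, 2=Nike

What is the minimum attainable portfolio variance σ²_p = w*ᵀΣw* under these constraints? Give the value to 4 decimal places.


p=Σ⁻¹μ = [1.0260  0.5319  2.5638]
q=Σ⁻¹𝟙 = [17.2851  8.8969  23.1430]
a=μᵀp=0.375871  b=𝟙ᵀp=4.121730  c=𝟙ᵀq=49.324905  D=ac−b²=1.551122
λ₁=(c·0.089−b)/D = (49.324905·0.089−4.121730)/1.551122 = 0.172898
λ₂=(a−b·0.089)/D = (0.375871−4.121730·0.089)/1.551122 = 0.005826
w* = 0.172898·p + 0.005826·q:
  w_0 = 0.172898·1.0260 + 0.005826·17.2851 = 0.2781  (Starbucks)
  w_1 = 0.172898·0.5319 + 0.005826·8.8969 = 0.1438  (Boeing)
  w_2 = 0.172898·2.5638 + 0.005826·23.1430 = 0.5781  (Nike)
Σw_i=1.0000  μᵀw=0.0890
σ²=wᵀΣw=λ₁·μ_p+λ₂ = 0.172898·0.089 + 0.005826 = 0.021214 ≈ 0.0212

0.0212


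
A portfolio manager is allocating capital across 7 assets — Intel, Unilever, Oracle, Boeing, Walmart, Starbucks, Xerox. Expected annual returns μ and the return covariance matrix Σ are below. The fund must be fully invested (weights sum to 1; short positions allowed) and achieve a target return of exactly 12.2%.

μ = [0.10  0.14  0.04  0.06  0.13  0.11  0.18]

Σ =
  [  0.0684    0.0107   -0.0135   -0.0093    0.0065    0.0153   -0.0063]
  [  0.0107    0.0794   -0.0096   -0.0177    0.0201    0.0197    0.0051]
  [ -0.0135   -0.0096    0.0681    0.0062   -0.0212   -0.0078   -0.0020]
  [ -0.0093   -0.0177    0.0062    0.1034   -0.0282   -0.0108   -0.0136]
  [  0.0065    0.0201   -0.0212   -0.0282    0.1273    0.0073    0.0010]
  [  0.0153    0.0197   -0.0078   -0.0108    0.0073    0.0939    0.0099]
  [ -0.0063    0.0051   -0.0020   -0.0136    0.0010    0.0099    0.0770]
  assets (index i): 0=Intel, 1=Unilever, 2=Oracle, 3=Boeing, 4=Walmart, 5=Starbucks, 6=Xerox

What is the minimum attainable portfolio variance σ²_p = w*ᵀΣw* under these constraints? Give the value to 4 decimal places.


0.0124

g=Σ⁻¹μ = [1.7644  1.4574  1.5245  1.6433  1.2685  0.5177  2.6323]
h=Σ⁻¹𝟙 = [18.8583  11.0604  23.4825  18.1510  12.5707  6.5667  16.6057]
a=μᵀg=1.235733  b=𝟙ᵀg=10.808197  c=𝟙ᵀh=107.295305  D=ac−b²=15.771205
λ₁=(c·0.122−b)/D = (107.295305·0.122−10.808197)/15.771205 = 0.144683
λ₂=(a−b·0.122)/D = (1.235733−10.808197·0.122)/15.771205 = -0.005254
w* = 0.144683·g + -0.005254·h:
  w_0 = 0.144683·1.7644 + -0.005254·18.8583 = 0.1562  (Intel)
  w_1 = 0.144683·1.4574 + -0.005254·11.0604 = 0.1528  (Unilever)
  w_2 = 0.144683·1.5245 + -0.005254·23.4825 = 0.0972  (Oracle)
  w_3 = 0.144683·1.6433 + -0.005254·18.1510 = 0.1424  (Boeing)
  w_4 = 0.144683·1.2685 + -0.005254·12.5707 = 0.1175  (Walmart)
  w_5 = 0.144683·0.5177 + -0.005254·6.5667 = 0.0404  (Starbucks)
  w_6 = 0.144683·2.6323 + -0.005254·16.6057 = 0.2936  (Xerox)
Σw_i=1.0000  μᵀw=0.1220
σ²=wᵀΣw=λ₁·μ_p+λ₂ = 0.144683·0.122 + -0.005254 = 0.012397 ≈ 0.0124


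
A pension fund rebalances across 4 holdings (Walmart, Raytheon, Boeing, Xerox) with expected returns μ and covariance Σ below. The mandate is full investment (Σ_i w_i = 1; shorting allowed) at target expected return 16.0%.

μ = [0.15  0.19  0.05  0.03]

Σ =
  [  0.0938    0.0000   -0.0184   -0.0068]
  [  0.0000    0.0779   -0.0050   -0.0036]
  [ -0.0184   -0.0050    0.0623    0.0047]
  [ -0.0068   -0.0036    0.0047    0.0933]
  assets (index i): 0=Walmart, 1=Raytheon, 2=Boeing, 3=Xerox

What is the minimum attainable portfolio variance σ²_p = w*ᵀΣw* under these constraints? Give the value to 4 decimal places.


0.0324

x=Σ⁻¹μ = [1.9370  2.5605  1.5437  0.4838]
y=Σ⁻¹𝟙 = [15.6008  14.7089  20.9820  11.3657]
a=μᵀx=0.868736  b=𝟙ᵀx=6.524895  c=𝟙ᵀy=62.657520  D=ac−b²=11.858612
λ₁=(c·0.160−b)/D = (62.657520·0.160−6.524895)/11.858612 = 0.295170
λ₂=(a−b·0.160)/D = (0.868736−6.524895·0.160)/11.858612 = -0.014778
w* = 0.295170·x + -0.014778·y:
  w_0 = 0.295170·1.9370 + -0.014778·15.6008 = 0.3412  (Walmart)
  w_1 = 0.295170·2.5605 + -0.014778·14.7089 = 0.5384  (Raytheon)
  w_2 = 0.295170·1.5437 + -0.014778·20.9820 = 0.1456  (Boeing)
  w_3 = 0.295170·0.4838 + -0.014778·11.3657 = -0.0252  (Xerox)
Σw_i=1.0000  μᵀw=0.1600
σ²=wᵀΣw=λ₁·μ_p+λ₂ = 0.295170·0.160 + -0.014778 = 0.032449 ≈ 0.0324


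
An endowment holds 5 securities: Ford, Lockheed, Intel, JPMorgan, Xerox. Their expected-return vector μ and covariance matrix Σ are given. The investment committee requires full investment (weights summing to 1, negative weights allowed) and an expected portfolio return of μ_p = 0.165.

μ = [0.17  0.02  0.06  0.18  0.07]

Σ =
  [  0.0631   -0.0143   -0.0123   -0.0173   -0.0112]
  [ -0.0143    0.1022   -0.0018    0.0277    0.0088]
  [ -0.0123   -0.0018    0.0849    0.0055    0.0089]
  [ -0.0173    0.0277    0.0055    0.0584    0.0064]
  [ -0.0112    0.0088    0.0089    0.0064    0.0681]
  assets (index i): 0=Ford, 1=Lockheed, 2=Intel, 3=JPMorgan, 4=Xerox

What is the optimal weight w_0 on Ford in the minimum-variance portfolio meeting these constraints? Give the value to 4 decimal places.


g=Σ⁻¹μ = [4.1655  -0.4862  0.8883  4.3258  1.2532]
h=Σ⁻¹𝟙 = [27.9542  7.5111  13.2068  18.9757  14.8018]
a=μᵀg=1.618074  b=𝟙ᵀg=10.146606  c=𝟙ᵀh=82.449654  D=ac−b²=30.456064
λ₁=(c·0.165−b)/D = (82.449654·0.165−10.146606)/30.456064 = 0.113527
λ₂=(a−b·0.165)/D = (1.618074−10.146606·0.165)/30.456064 = -0.001843
w* = 0.113527·g + -0.001843·h:
  w_0 = 0.113527·4.1655 + -0.001843·27.9542 = 0.4214  (Ford)
  w_1 = 0.113527·-0.4862 + -0.001843·7.5111 = -0.0690  (Lockheed)
  w_2 = 0.113527·0.8883 + -0.001843·13.2068 = 0.0765  (Intel)
  w_3 = 0.113527·4.3258 + -0.001843·18.9757 = 0.4561  (JPMorgan)
  w_4 = 0.113527·1.2532 + -0.001843·14.8018 = 0.1150  (Xerox)
Σw_i=1.0000  μᵀw=0.1650
σ²=wᵀΣw=λ₁·μ_p+λ₂ = 0.113527·0.165 + -0.001843 = 0.016889 ≈ 0.0169

0.4214


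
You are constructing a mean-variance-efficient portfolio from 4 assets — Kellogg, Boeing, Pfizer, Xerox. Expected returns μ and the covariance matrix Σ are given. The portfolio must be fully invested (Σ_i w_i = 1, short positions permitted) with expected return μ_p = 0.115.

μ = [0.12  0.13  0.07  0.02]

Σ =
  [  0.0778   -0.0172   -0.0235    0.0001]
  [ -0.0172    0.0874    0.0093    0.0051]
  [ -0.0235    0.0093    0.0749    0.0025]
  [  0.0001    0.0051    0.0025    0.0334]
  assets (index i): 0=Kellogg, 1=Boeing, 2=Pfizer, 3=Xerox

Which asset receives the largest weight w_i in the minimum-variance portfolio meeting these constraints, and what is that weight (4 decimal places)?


Kellogg (0.4430)

p=Σ⁻¹μ = [2.3758  1.7883  1.4509  0.2100]
q=Σ⁻¹𝟙 = [20.7747  12.1115  17.4735  26.7207]
a=μᵀp=0.623338  b=𝟙ᵀp=5.825024  c=𝟙ᵀq=77.080429  D=ac−b²=14.116230
λ₁=(c·0.115−b)/D = (77.080429·0.115−5.825024)/14.116230 = 0.215300
λ₂=(a−b·0.115)/D = (0.623338−5.825024·0.115)/14.116230 = -0.003297
w* = 0.215300·p + -0.003297·q:
  w_0 = 0.215300·2.3758 + -0.003297·20.7747 = 0.4430  (Kellogg)
  w_1 = 0.215300·1.7883 + -0.003297·12.1115 = 0.3451  (Boeing)
  w_2 = 0.215300·1.4509 + -0.003297·17.4735 = 0.2548  (Pfizer)
  w_3 = 0.215300·0.2100 + -0.003297·26.7207 = -0.0429  (Xerox)
Σw_i=1.0000  μᵀw=0.1150
σ²=wᵀΣw=λ₁·μ_p+λ₂ = 0.215300·0.115 + -0.003297 = 0.021463 ≈ 0.0215


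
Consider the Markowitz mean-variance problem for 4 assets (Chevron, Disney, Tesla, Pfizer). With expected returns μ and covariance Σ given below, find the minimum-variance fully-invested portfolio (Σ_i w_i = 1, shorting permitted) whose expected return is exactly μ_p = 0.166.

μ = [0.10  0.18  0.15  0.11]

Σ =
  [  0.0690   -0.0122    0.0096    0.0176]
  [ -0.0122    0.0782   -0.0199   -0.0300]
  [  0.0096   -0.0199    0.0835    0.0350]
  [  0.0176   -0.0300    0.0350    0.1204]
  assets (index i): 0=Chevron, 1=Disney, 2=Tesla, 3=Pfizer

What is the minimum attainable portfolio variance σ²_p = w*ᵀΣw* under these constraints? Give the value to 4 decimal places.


u=Σ⁻¹μ = [1.5285  3.4236  2.0381  0.9508]
v=Σ⁻¹𝟙 = [14.5328  21.1668  12.0117  7.9636]
a=μᵀu=1.179408  b=𝟙ᵀu=7.941048  c=𝟙ᵀv=55.674859  D=ac−b²=2.603144
λ₁=(c·0.166−b)/D = (55.674859·0.166−7.941048)/2.603144 = 0.499772
λ₂=(a−b·0.166)/D = (1.179408−7.941048·0.166)/2.603144 = -0.053322
w* = 0.499772·u + -0.053322·v:
  w_0 = 0.499772·1.5285 + -0.053322·14.5328 = -0.0110  (Chevron)
  w_1 = 0.499772·3.4236 + -0.053322·21.1668 = 0.5824  (Disney)
  w_2 = 0.499772·2.0381 + -0.053322·12.0117 = 0.3781  (Tesla)
  w_3 = 0.499772·0.9508 + -0.053322·7.9636 = 0.0505  (Pfizer)
Σw_i=1.0000  μᵀw=0.1660
σ²=wᵀΣw=λ₁·μ_p+λ₂ = 0.499772·0.166 + -0.053322 = 0.029640 ≈ 0.0296

0.0296


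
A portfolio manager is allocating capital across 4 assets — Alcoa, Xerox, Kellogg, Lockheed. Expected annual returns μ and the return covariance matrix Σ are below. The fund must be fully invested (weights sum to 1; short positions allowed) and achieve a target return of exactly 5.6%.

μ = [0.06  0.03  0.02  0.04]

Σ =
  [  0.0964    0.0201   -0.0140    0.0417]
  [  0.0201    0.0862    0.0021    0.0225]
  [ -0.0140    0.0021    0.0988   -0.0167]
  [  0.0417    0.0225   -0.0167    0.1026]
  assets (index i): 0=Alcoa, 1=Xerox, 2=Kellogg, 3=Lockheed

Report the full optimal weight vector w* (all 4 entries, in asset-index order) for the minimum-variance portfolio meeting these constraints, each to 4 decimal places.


p=Σ⁻¹μ = [0.5558  0.1645  0.3078  0.1780]
q=Σ⁻¹𝟙 = [7.5128  7.7288  12.2023  6.9844]
a=μᵀp=0.051558  b=𝟙ᵀp=1.206053  c=𝟙ᵀq=34.428263  D=ac−b²=0.320498
λ₁=(c·0.056−b)/D = (34.428263·0.056−1.206053)/0.320498 = 2.252525
λ₂=(a−b·0.056)/D = (0.051558−1.206053·0.056)/0.320498 = -0.049862
w* = 2.252525·p + -0.049862·q:
  w_0 = 2.252525·0.5558 + -0.049862·7.5128 = 0.8774  (Alcoa)
  w_1 = 2.252525·0.1645 + -0.049862·7.7288 = -0.0149  (Xerox)
  w_2 = 2.252525·0.3078 + -0.049862·12.2023 = 0.0848  (Kellogg)
  w_3 = 2.252525·0.1780 + -0.049862·6.9844 = 0.0527  (Lockheed)
Σw_i=1.0000  μᵀw=0.0560
σ²=wᵀΣw=λ₁·μ_p+λ₂ = 2.252525·0.056 + -0.049862 = 0.076279 ≈ 0.0763

0.8774  -0.0149  0.0848  0.0527


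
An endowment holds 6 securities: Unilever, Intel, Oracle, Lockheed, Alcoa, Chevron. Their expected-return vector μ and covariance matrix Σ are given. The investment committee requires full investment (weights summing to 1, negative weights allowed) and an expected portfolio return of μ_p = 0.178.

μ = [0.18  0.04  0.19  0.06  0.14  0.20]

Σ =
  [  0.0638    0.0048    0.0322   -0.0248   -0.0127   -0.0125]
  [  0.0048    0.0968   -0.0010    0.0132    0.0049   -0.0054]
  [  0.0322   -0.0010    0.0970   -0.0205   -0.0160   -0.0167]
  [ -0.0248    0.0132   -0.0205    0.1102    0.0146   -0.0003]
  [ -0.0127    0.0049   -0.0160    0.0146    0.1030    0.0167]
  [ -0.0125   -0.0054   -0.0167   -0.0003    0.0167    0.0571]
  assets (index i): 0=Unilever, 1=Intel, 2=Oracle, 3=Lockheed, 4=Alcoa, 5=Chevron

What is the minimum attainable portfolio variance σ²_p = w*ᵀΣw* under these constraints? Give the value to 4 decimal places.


0.0147

x=Σ⁻¹μ = [3.4602  0.2500  2.1161  1.5482  1.1411  4.5770]
y=Σ⁻¹𝟙 = [20.7415  8.4696  11.9074  13.9722  7.8212  24.1232]
a=μᵀx=2.202954  b=𝟙ᵀx=13.092613  c=𝟙ᵀy=87.035180  D=ac−b²=20.317988
λ₁=(c·0.178−b)/D = (87.035180·0.178−13.092613)/20.317988 = 0.118105
λ₂=(a−b·0.178)/D = (2.202954−13.092613·0.178)/20.317988 = -0.006277
w* = 0.118105·x + -0.006277·y:
  w_0 = 0.118105·3.4602 + -0.006277·20.7415 = 0.2785  (Unilever)
  w_1 = 0.118105·0.2500 + -0.006277·8.4696 = -0.0236  (Intel)
  w_2 = 0.118105·2.1161 + -0.006277·11.9074 = 0.1752  (Oracle)
  w_3 = 0.118105·1.5482 + -0.006277·13.9722 = 0.0951  (Lockheed)
  w_4 = 0.118105·1.1411 + -0.006277·7.8212 = 0.0857  (Alcoa)
  w_5 = 0.118105·4.5770 + -0.006277·24.1232 = 0.3892  (Chevron)
Σw_i=1.0000  μᵀw=0.1780
σ²=wᵀΣw=λ₁·μ_p+λ₂ = 0.118105·0.178 + -0.006277 = 0.014746 ≈ 0.0147


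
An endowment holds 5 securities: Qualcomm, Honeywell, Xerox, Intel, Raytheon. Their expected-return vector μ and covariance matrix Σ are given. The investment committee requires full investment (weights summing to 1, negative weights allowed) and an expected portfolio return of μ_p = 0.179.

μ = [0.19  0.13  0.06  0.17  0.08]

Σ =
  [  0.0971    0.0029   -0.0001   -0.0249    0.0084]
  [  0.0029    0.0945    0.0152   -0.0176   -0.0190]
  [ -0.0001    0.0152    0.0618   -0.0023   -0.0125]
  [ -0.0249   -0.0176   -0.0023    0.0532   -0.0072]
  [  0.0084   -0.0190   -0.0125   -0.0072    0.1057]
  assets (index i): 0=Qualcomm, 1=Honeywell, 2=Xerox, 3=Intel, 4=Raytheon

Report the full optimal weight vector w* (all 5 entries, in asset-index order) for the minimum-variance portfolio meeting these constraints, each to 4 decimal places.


0.3441  0.2046  -0.1108  0.5411  0.0210

x=Σ⁻¹μ = [3.2380  2.5023  0.8678  5.7719  1.4451]
y=Σ⁻¹𝟙 = [17.5645  17.1244  16.4553  35.4932  15.5067]
a=μᵀx=2.089424  b=𝟙ᵀx=13.825119  c=𝟙ᵀy=102.144058  D=ac−b²=22.288367
λ₁=(c·0.179−b)/D = (102.144058·0.179−13.825119)/22.288367 = 0.200045
λ₂=(a−b·0.179)/D = (2.089424−13.825119·0.179)/22.288367 = -0.017286
w* = 0.200045·x + -0.017286·y:
  w_0 = 0.200045·3.2380 + -0.017286·17.5645 = 0.3441  (Qualcomm)
  w_1 = 0.200045·2.5023 + -0.017286·17.1244 = 0.2046  (Honeywell)
  w_2 = 0.200045·0.8678 + -0.017286·16.4553 = -0.1108  (Xerox)
  w_3 = 0.200045·5.7719 + -0.017286·35.4932 = 0.5411  (Intel)
  w_4 = 0.200045·1.4451 + -0.017286·15.5067 = 0.0210  (Raytheon)
Σw_i=1.0000  μᵀw=0.1790
σ²=wᵀΣw=λ₁·μ_p+λ₂ = 0.200045·0.179 + -0.017286 = 0.018522 ≈ 0.0185


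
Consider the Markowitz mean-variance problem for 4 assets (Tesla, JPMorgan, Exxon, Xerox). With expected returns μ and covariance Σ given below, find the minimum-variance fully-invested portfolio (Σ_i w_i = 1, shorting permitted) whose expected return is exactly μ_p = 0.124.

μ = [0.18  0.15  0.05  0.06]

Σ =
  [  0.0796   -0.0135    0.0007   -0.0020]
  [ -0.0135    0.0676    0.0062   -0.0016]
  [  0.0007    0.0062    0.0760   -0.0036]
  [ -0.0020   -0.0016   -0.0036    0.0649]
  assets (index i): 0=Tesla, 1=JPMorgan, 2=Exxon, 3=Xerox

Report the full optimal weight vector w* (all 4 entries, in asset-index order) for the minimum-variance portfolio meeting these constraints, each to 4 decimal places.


0.3058  0.3197  0.1471  0.2274

x=Σ⁻¹μ = [2.7518  2.7524  0.4602  1.1027]
y=Σ⁻¹𝟙 = [15.8002  17.2123  12.4139  17.0082]
a=μᵀx=0.997344  b=𝟙ᵀx=7.067050  c=𝟙ᵀy=62.434442  D=ac−b²=12.325418
λ₁=(c·0.124−b)/D = (62.434442·0.124−7.067050)/12.325418 = 0.054750
λ₂=(a−b·0.124)/D = (0.997344−7.067050·0.124)/12.325418 = 0.009820
w* = 0.054750·x + 0.009820·y:
  w_0 = 0.054750·2.7518 + 0.009820·15.8002 = 0.3058  (Tesla)
  w_1 = 0.054750·2.7524 + 0.009820·17.2123 = 0.3197  (JPMorgan)
  w_2 = 0.054750·0.4602 + 0.009820·12.4139 = 0.1471  (Exxon)
  w_3 = 0.054750·1.1027 + 0.009820·17.0082 = 0.2274  (Xerox)
Σw_i=1.0000  μᵀw=0.1240
σ²=wᵀΣw=λ₁·μ_p+λ₂ = 0.054750·0.124 + 0.009820 = 0.016609 ≈ 0.0166


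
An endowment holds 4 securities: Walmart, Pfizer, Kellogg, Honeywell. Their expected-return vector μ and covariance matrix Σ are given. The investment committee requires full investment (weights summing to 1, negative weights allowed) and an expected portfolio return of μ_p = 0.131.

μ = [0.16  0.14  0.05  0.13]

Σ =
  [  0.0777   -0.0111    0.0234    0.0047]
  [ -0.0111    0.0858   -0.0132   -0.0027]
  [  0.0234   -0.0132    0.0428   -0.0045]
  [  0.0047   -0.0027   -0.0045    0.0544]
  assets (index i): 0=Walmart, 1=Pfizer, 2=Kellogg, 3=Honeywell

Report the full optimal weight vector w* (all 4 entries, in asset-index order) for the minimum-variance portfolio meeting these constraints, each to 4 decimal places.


0.2659  0.2856  0.1229  0.3255

u=Σ⁻¹μ = [1.9039  2.1129  1.0330  2.4155]
v=Σ⁻¹𝟙 = [5.6982  17.3328  27.8080  21.0506]
a=μᵀu=0.966095  b=𝟙ᵀu=7.465277  c=𝟙ᵀv=71.889578  D=ac−b²=13.721770
λ₁=(c·0.131−b)/D = (71.889578·0.131−7.465277)/13.721770 = 0.142274
λ₂=(a−b·0.131)/D = (0.966095−7.465277·0.131)/13.721770 = -0.000864
w* = 0.142274·u + -0.000864·v:
  w_0 = 0.142274·1.9039 + -0.000864·5.6982 = 0.2659  (Walmart)
  w_1 = 0.142274·2.1129 + -0.000864·17.3328 = 0.2856  (Pfizer)
  w_2 = 0.142274·1.0330 + -0.000864·27.8080 = 0.1229  (Kellogg)
  w_3 = 0.142274·2.4155 + -0.000864·21.0506 = 0.3255  (Honeywell)
Σw_i=1.0000  μᵀw=0.1310
σ²=wᵀΣw=λ₁·μ_p+λ₂ = 0.142274·0.131 + -0.000864 = 0.017774 ≈ 0.0178


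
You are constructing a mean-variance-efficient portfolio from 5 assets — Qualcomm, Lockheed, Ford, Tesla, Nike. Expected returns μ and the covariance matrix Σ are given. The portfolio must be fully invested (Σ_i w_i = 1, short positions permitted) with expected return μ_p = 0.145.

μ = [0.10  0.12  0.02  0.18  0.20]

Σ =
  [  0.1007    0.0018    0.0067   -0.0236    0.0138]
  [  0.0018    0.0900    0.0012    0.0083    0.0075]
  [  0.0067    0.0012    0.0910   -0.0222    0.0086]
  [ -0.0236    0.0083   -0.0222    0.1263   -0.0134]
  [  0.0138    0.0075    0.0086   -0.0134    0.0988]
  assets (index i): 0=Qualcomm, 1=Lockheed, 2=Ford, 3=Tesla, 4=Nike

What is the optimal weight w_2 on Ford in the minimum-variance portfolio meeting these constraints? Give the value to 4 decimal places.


p=Σ⁻¹μ = [1.1077  0.9676  0.3865  1.8501  2.0134]
q=Σ⁻¹𝟙 = [10.6860  8.8757  12.3012  12.4022  8.5664]
a=μᵀp=0.970320  b=𝟙ᵀp=6.325398  c=𝟙ᵀq=52.831606  D=ac−b²=11.252884
λ₁=(c·0.145−b)/D = (52.831606·0.145−6.325398)/11.252884 = 0.118653
λ₂=(a−b·0.145)/D = (0.970320−6.325398·0.145)/11.252884 = 0.004722
w* = 0.118653·p + 0.004722·q:
  w_0 = 0.118653·1.1077 + 0.004722·10.6860 = 0.1819  (Qualcomm)
  w_1 = 0.118653·0.9676 + 0.004722·8.8757 = 0.1567  (Lockheed)
  w_2 = 0.118653·0.3865 + 0.004722·12.3012 = 0.1040  (Ford)
  w_3 = 0.118653·1.8501 + 0.004722·12.4022 = 0.2781  (Tesla)
  w_4 = 0.118653·2.0134 + 0.004722·8.5664 = 0.2793  (Nike)
Σw_i=1.0000  μᵀw=0.1450
σ²=wᵀΣw=λ₁·μ_p+λ₂ = 0.118653·0.145 + 0.004722 = 0.021927 ≈ 0.0219

0.1040


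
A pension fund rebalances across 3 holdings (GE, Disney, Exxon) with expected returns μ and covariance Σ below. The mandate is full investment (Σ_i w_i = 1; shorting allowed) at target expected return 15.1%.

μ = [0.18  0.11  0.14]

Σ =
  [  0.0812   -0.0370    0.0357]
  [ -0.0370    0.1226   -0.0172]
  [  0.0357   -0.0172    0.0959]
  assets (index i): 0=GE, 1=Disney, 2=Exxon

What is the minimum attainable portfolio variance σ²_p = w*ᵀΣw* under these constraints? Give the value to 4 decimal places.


p=Σ⁻¹μ = [2.7044  1.8228  0.7800]
q=Σ⁻¹𝟙 = [15.4745  13.8295  7.1473]
a=μᵀp=0.796510  b=𝟙ᵀp=5.307276  c=𝟙ᵀq=36.451274  D=ac−b²=0.866618
λ₁=(c·0.151−b)/D = (36.451274·0.151−5.307276)/0.866618 = 0.227167
λ₂=(a−b·0.151)/D = (0.796510−5.307276·0.151)/0.866618 = -0.005641
w* = 0.227167·p + -0.005641·q:
  w_0 = 0.227167·2.7044 + -0.005641·15.4745 = 0.5271  (GE)
  w_1 = 0.227167·1.8228 + -0.005641·13.8295 = 0.3361  (Disney)
  w_2 = 0.227167·0.7800 + -0.005641·7.1473 = 0.1369  (Exxon)
Σw_i=1.0000  μᵀw=0.1510
σ²=wᵀΣw=λ₁·μ_p+λ₂ = 0.227167·0.151 + -0.005641 = 0.028661 ≈ 0.0287

0.0287


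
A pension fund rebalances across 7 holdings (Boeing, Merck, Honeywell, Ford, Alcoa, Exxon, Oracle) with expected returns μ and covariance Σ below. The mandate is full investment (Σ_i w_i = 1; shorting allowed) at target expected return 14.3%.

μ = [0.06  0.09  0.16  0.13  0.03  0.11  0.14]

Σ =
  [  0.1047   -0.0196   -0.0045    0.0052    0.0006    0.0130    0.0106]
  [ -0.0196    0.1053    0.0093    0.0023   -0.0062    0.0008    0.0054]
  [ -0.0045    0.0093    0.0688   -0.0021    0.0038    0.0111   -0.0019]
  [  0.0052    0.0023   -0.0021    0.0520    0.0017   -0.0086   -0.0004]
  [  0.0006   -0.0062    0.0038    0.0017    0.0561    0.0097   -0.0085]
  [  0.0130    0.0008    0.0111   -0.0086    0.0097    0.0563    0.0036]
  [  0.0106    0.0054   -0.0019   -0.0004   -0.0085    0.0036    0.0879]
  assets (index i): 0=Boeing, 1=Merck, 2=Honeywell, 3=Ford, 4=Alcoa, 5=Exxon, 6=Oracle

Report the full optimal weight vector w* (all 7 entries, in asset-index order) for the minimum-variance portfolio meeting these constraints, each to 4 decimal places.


-0.0137  0.0312  0.2876  0.3558  -0.0710  0.2181  0.1921

g=Σ⁻¹μ = [0.2557  0.5810  2.0929  2.8257  0.2988  1.7555  1.5413]
h=Σ⁻¹𝟙 = [8.0567  9.8489  11.6391  20.1287  16.9013  12.9105  11.2487]
a=μᵀg=1.187672  b=𝟙ᵀg=9.350804  c=𝟙ᵀh=90.733891  D=ac−b²=20.324544
λ₁=(c·0.143−b)/D = (90.733891·0.143−9.350804)/20.324544 = 0.178314
λ₂=(a−b·0.143)/D = (1.187672−9.350804·0.143)/20.324544 = -0.007355
w* = 0.178314·g + -0.007355·h:
  w_0 = 0.178314·0.2557 + -0.007355·8.0567 = -0.0137  (Boeing)
  w_1 = 0.178314·0.5810 + -0.007355·9.8489 = 0.0312  (Merck)
  w_2 = 0.178314·2.0929 + -0.007355·11.6391 = 0.2876  (Honeywell)
  w_3 = 0.178314·2.8257 + -0.007355·20.1287 = 0.3558  (Ford)
  w_4 = 0.178314·0.2988 + -0.007355·16.9013 = -0.0710  (Alcoa)
  w_5 = 0.178314·1.7555 + -0.007355·12.9105 = 0.2181  (Exxon)
  w_6 = 0.178314·1.5413 + -0.007355·11.2487 = 0.1921  (Oracle)
Σw_i=1.0000  μᵀw=0.1430
σ²=wᵀΣw=λ₁·μ_p+λ₂ = 0.178314·0.143 + -0.007355 = 0.018144 ≈ 0.0181


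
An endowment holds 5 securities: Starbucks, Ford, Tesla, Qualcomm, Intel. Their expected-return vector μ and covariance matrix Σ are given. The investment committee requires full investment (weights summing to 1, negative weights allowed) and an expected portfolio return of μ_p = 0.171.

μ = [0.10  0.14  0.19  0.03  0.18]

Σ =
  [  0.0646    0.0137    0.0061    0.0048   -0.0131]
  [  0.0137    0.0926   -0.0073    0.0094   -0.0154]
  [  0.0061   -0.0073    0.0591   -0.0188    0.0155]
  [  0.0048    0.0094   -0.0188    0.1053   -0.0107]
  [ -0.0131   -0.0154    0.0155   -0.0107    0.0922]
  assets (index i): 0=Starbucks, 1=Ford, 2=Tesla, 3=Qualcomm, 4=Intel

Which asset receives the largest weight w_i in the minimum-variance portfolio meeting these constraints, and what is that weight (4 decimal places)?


Tesla (0.4353)

g=Σ⁻¹μ = [1.2214  1.8233  3.0453  0.8147  2.0130]
h=Σ⁻¹𝟙 = [13.2080  11.1424  17.4272  12.3411  13.0862]
a=μᵀg=1.342779  b=𝟙ᵀg=8.917653  c=𝟙ᵀh=67.204881  D=ac−b²=10.716792
λ₁=(c·0.171−b)/D = (67.204881·0.171−8.917653)/10.716792 = 0.240219
λ₂=(a−b·0.171)/D = (1.342779−8.917653·0.171)/10.716792 = -0.016996
w* = 0.240219·g + -0.016996·h:
  w_0 = 0.240219·1.2214 + -0.016996·13.2080 = 0.0689  (Starbucks)
  w_1 = 0.240219·1.8233 + -0.016996·11.1424 = 0.2486  (Ford)
  w_2 = 0.240219·3.0453 + -0.016996·17.4272 = 0.4353  (Tesla)
  w_3 = 0.240219·0.8147 + -0.016996·12.3411 = -0.0140  (Qualcomm)
  w_4 = 0.240219·2.0130 + -0.016996·13.0862 = 0.2611  (Intel)
Σw_i=1.0000  μᵀw=0.1710
σ²=wᵀΣw=λ₁·μ_p+λ₂ = 0.240219·0.171 + -0.016996 = 0.024082 ≈ 0.0241


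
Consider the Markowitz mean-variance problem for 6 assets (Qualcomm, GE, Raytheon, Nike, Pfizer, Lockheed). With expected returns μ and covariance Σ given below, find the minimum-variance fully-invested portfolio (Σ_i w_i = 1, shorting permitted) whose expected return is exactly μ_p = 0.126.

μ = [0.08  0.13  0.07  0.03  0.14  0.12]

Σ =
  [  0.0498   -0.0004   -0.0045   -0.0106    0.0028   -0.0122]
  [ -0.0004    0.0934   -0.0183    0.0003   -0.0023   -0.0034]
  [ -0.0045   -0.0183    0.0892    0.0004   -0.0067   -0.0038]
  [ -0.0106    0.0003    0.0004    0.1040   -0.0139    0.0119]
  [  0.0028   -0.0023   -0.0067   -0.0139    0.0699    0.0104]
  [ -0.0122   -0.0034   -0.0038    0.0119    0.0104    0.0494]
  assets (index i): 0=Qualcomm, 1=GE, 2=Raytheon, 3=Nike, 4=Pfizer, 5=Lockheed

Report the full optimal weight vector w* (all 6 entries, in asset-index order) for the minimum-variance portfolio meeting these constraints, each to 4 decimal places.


p=Σ⁻¹μ = [2.4389  1.8479  1.5381  0.4449  1.7862  2.7938]
q=Σ⁻¹𝟙 = [29.4339  15.5334  17.9177  11.6122  14.0640  24.2013]
a=μᵀp=1.141677  b=𝟙ᵀp=10.849778  c=𝟙ᵀq=112.762525  D=ac−b²=11.020724
λ₁=(c·0.126−b)/D = (112.762525·0.126−10.849778)/11.020724 = 0.304726
λ₂=(a−b·0.126)/D = (1.141677−10.849778·0.126)/11.020724 = -0.020452
w* = 0.304726·p + -0.020452·q:
  w_0 = 0.304726·2.4389 + -0.020452·29.4339 = 0.1412  (Qualcomm)
  w_1 = 0.304726·1.8479 + -0.020452·15.5334 = 0.2454  (GE)
  w_2 = 0.304726·1.5381 + -0.020452·17.9177 = 0.1022  (Raytheon)
  w_3 = 0.304726·0.4449 + -0.020452·11.6122 = -0.1019  (Nike)
  w_4 = 0.304726·1.7862 + -0.020452·14.0640 = 0.2567  (Pfizer)
  w_5 = 0.304726·2.7938 + -0.020452·24.2013 = 0.3564  (Lockheed)
Σw_i=1.0000  μᵀw=0.1260
σ²=wᵀΣw=λ₁·μ_p+λ₂ = 0.304726·0.126 + -0.020452 = 0.017944 ≈ 0.0179

0.1412  0.2454  0.1022  -0.1019  0.2567  0.3564


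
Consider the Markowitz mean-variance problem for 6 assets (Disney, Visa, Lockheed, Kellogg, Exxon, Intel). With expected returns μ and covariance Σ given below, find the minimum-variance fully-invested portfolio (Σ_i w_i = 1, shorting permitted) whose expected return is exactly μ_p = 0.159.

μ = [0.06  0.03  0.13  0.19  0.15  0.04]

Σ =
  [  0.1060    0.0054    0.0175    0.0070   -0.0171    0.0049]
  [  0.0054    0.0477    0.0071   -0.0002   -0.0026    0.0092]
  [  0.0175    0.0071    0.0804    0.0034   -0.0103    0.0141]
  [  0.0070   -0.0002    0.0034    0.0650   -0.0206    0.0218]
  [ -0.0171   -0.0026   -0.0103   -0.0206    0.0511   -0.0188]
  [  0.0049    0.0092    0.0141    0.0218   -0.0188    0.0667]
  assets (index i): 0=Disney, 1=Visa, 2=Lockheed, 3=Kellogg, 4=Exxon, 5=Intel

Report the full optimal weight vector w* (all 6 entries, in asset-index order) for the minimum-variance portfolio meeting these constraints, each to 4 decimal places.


u=Σ⁻¹μ = [0.8091  0.5422  1.8760  4.4122  5.4506  0.1631]
v=Σ⁻¹𝟙 = [11.2389  17.7995  10.2313  21.8097  40.1440  13.7356]
a=μᵀu=1.971126  b=𝟙ᵀu=13.253254  c=𝟙ᵀv=114.959025  D=ac−b²=50.950006
λ₁=(c·0.159−b)/D = (114.959025·0.159−13.253254)/50.950006 = 0.098631
λ₂=(a−b·0.159)/D = (1.971126−13.253254·0.159)/50.950006 = -0.002672
w* = 0.098631·u + -0.002672·v:
  w_0 = 0.098631·0.8091 + -0.002672·11.2389 = 0.0498  (Disney)
  w_1 = 0.098631·0.5422 + -0.002672·17.7995 = 0.0059  (Visa)
  w_2 = 0.098631·1.8760 + -0.002672·10.2313 = 0.1577  (Lockheed)
  w_3 = 0.098631·4.4122 + -0.002672·21.8097 = 0.3769  (Kellogg)
  w_4 = 0.098631·5.4506 + -0.002672·40.1440 = 0.4303  (Exxon)
  w_5 = 0.098631·0.1631 + -0.002672·13.7356 = -0.0206  (Intel)
Σw_i=1.0000  μᵀw=0.1590
σ²=wᵀΣw=λ₁·μ_p+λ₂ = 0.098631·0.159 + -0.002672 = 0.013010 ≈ 0.0130

0.0498  0.0059  0.1577  0.3769  0.4303  -0.0206


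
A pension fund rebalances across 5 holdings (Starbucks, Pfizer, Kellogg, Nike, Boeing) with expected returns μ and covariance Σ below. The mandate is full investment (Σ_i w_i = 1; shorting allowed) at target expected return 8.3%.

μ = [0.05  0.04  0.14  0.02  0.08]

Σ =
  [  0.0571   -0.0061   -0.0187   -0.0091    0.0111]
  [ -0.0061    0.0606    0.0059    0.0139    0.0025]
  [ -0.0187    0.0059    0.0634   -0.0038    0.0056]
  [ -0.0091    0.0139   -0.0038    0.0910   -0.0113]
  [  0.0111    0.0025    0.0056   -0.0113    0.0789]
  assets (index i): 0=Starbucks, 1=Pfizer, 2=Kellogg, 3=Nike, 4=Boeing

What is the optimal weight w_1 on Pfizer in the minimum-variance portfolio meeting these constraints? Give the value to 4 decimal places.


0.1023

g=Σ⁻¹μ = [1.7511  0.4319  2.6591  0.5194  0.6396]
h=Σ⁻¹𝟙 = [26.7624  13.5180  22.4449  13.6355  8.8407]
a=μᵀg=0.538663  b=𝟙ᵀg=6.001090  c=𝟙ᵀh=85.201432  D=ac−b²=9.881786
λ₁=(c·0.083−b)/D = (85.201432·0.083−6.001090)/9.881786 = 0.108344
λ₂=(a−b·0.083)/D = (0.538663−6.001090·0.083)/9.881786 = 0.004106
w* = 0.108344·g + 0.004106·h:
  w_0 = 0.108344·1.7511 + 0.004106·26.7624 = 0.2996  (Starbucks)
  w_1 = 0.108344·0.4319 + 0.004106·13.5180 = 0.1023  (Pfizer)
  w_2 = 0.108344·2.6591 + 0.004106·22.4449 = 0.3803  (Kellogg)
  w_3 = 0.108344·0.5194 + 0.004106·13.6355 = 0.1123  (Nike)
  w_4 = 0.108344·0.6396 + 0.004106·8.8407 = 0.1056  (Boeing)
Σw_i=1.0000  μᵀw=0.0830
σ²=wᵀΣw=λ₁·μ_p+λ₂ = 0.108344·0.083 + 0.004106 = 0.013098 ≈ 0.0131


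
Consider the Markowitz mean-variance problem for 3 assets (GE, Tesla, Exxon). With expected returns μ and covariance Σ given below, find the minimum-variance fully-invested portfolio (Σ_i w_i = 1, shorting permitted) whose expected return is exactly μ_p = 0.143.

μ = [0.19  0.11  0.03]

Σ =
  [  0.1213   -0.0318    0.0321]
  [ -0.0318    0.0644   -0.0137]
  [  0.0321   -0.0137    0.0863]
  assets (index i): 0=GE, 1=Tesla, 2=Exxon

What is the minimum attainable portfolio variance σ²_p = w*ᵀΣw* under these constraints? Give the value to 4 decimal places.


u=Σ⁻¹μ = [2.3298  2.8442  -0.0675]
v=Σ⁻¹𝟙 = [11.4946  23.5548  11.0513]
a=μᵀu=0.753506  b=𝟙ᵀu=5.106549  c=𝟙ᵀv=46.100723  D=ac−b²=8.660335
λ₁=(c·0.143−b)/D = (46.100723·0.143−5.106549)/8.660335 = 0.171570
λ₂=(a−b·0.143)/D = (0.753506−5.106549·0.143)/8.660335 = 0.002687
w* = 0.171570·u + 0.002687·v:
  w_0 = 0.171570·2.3298 + 0.002687·11.4946 = 0.4306  (GE)
  w_1 = 0.171570·2.8442 + 0.002687·23.5548 = 0.5513  (Tesla)
  w_2 = 0.171570·-0.0675 + 0.002687·11.0513 = 0.0181  (Exxon)
Σw_i=1.0000  μᵀw=0.1430
σ²=wᵀΣw=λ₁·μ_p+λ₂ = 0.171570·0.143 + 0.002687 = 0.027221 ≈ 0.0272

0.0272


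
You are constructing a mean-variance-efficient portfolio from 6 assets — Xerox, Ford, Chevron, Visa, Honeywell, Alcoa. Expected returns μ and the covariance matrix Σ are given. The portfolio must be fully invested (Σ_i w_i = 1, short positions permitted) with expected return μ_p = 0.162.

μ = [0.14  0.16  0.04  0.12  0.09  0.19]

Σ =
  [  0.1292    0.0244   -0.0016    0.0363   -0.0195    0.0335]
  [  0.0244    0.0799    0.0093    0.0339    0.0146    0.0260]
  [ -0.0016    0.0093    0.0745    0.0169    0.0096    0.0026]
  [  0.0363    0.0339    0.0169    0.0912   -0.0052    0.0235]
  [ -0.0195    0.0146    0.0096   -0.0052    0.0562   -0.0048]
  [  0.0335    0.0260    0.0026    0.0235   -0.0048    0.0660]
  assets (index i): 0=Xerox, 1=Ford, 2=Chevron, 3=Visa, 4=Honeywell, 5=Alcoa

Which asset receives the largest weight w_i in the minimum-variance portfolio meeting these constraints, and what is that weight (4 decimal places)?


p=Σ⁻¹μ = [0.5382  0.5519  0.0701  0.3748  1.8715  2.3881]
q=Σ⁻¹𝟙 = [6.5969  0.1198  9.5198  4.7967  19.8183  11.1143]
a=μᵀp=0.833598  b=𝟙ᵀp=5.794497  c=𝟙ᵀq=51.965809  D=ac−b²=9.742411
λ₁=(c·0.162−b)/D = (51.965809·0.162−5.794497)/9.742411 = 0.269334
λ₂=(a−b·0.162)/D = (0.833598−5.794497·0.162)/9.742411 = -0.010789
w* = 0.269334·p + -0.010789·q:
  w_0 = 0.269334·0.5382 + -0.010789·6.5969 = 0.0738  (Xerox)
  w_1 = 0.269334·0.5519 + -0.010789·0.1198 = 0.1474  (Ford)
  w_2 = 0.269334·0.0701 + -0.010789·9.5198 = -0.0838  (Chevron)
  w_3 = 0.269334·0.3748 + -0.010789·4.7967 = 0.0492  (Visa)
  w_4 = 0.269334·1.8715 + -0.010789·19.8183 = 0.2902  (Honeywell)
  w_5 = 0.269334·2.3881 + -0.010789·11.1143 = 0.5233  (Alcoa)
Σw_i=1.0000  μᵀw=0.1620
σ²=wᵀΣw=λ₁·μ_p+λ₂ = 0.269334·0.162 + -0.010789 = 0.032843 ≈ 0.0328

Alcoa (0.5233)


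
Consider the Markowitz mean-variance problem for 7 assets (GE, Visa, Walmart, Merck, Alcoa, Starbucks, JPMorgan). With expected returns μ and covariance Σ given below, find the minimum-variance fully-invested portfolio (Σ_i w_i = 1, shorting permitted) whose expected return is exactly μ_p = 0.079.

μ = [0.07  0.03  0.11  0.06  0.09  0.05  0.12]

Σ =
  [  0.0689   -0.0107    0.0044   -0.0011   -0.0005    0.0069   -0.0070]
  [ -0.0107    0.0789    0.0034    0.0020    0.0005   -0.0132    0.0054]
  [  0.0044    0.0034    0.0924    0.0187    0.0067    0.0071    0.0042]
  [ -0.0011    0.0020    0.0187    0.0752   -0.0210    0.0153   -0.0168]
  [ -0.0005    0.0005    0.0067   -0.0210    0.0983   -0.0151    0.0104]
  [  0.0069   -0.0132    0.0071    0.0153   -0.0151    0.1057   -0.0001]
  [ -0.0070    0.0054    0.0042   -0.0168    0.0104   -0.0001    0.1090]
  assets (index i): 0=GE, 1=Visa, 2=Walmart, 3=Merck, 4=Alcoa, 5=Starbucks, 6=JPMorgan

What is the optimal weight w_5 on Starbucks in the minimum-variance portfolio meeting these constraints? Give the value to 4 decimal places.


0.0768

p=Σ⁻¹μ = [1.1460  0.4541  0.7377  1.0948  1.0373  0.3962  1.1937]
q=Σ⁻¹𝟙 = [17.1046  15.1989  3.9049  16.4391  13.7786  9.5788  10.5972]
a=μᵀp=0.497093  b=𝟙ᵀp=6.059860  c=𝟙ᵀq=86.602143  D=ac−b²=6.327403
λ₁=(c·0.079−b)/D = (86.602143·0.079−6.059860)/6.327403 = 0.123543
λ₂=(a−b·0.079)/D = (0.497093−6.059860·0.079)/6.327403 = 0.002902
w* = 0.123543·p + 0.002902·q:
  w_0 = 0.123543·1.1460 + 0.002902·17.1046 = 0.1912  (GE)
  w_1 = 0.123543·0.4541 + 0.002902·15.1989 = 0.1002  (Visa)
  w_2 = 0.123543·0.7377 + 0.002902·3.9049 = 0.1025  (Walmart)
  w_3 = 0.123543·1.0948 + 0.002902·16.4391 = 0.1830  (Merck)
  w_4 = 0.123543·1.0373 + 0.002902·13.7786 = 0.1681  (Alcoa)
  w_5 = 0.123543·0.3962 + 0.002902·9.5788 = 0.0768  (Starbucks)
  w_6 = 0.123543·1.1937 + 0.002902·10.5972 = 0.1782  (JPMorgan)
Σw_i=1.0000  μᵀw=0.0790
σ²=wᵀΣw=λ₁·μ_p+λ₂ = 0.123543·0.079 + 0.002902 = 0.012662 ≈ 0.0127


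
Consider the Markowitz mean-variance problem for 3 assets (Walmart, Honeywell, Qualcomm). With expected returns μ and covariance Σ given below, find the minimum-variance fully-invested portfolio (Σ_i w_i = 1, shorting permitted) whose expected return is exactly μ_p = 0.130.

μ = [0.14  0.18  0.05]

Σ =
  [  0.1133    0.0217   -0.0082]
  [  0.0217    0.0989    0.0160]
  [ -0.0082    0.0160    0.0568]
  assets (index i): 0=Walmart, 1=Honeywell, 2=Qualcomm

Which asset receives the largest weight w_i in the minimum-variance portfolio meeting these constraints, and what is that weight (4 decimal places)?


Honeywell (0.4003)

p=Σ⁻¹μ = [0.9906  1.5057  0.5991]
q=Σ⁻¹𝟙 = [9.0715  5.3024  17.4216]
a=μᵀp=0.439678  b=𝟙ᵀp=3.095510  c=𝟙ᵀq=31.795440  D=ac−b²=4.397561
λ₁=(c·0.130−b)/D = (31.795440·0.130−3.095510)/4.397561 = 0.236017
λ₂=(a−b·0.130)/D = (0.439678−3.095510·0.130)/4.397561 = 0.008473
w* = 0.236017·p + 0.008473·q:
  w_0 = 0.236017·0.9906 + 0.008473·9.0715 = 0.3107  (Walmart)
  w_1 = 0.236017·1.5057 + 0.008473·5.3024 = 0.4003  (Honeywell)
  w_2 = 0.236017·0.5991 + 0.008473·17.4216 = 0.2890  (Qualcomm)
Σw_i=1.0000  μᵀw=0.1300
σ²=wᵀΣw=λ₁·μ_p+λ₂ = 0.236017·0.130 + 0.008473 = 0.039155 ≈ 0.0392
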